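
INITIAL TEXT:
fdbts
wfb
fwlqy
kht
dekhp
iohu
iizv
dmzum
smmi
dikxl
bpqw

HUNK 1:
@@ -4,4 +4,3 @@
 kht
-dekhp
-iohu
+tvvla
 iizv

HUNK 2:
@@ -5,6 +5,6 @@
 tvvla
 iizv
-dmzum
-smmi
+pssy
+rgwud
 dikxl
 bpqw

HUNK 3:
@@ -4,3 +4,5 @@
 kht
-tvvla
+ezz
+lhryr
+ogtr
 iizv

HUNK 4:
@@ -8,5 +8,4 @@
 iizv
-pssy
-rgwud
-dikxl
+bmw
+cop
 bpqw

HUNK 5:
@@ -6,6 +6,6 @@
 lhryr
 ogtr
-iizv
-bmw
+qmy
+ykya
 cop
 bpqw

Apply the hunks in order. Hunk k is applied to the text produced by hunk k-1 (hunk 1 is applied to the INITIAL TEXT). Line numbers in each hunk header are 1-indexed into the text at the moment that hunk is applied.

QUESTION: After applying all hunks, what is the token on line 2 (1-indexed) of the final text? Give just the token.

Hunk 1: at line 4 remove [dekhp,iohu] add [tvvla] -> 10 lines: fdbts wfb fwlqy kht tvvla iizv dmzum smmi dikxl bpqw
Hunk 2: at line 5 remove [dmzum,smmi] add [pssy,rgwud] -> 10 lines: fdbts wfb fwlqy kht tvvla iizv pssy rgwud dikxl bpqw
Hunk 3: at line 4 remove [tvvla] add [ezz,lhryr,ogtr] -> 12 lines: fdbts wfb fwlqy kht ezz lhryr ogtr iizv pssy rgwud dikxl bpqw
Hunk 4: at line 8 remove [pssy,rgwud,dikxl] add [bmw,cop] -> 11 lines: fdbts wfb fwlqy kht ezz lhryr ogtr iizv bmw cop bpqw
Hunk 5: at line 6 remove [iizv,bmw] add [qmy,ykya] -> 11 lines: fdbts wfb fwlqy kht ezz lhryr ogtr qmy ykya cop bpqw
Final line 2: wfb

Answer: wfb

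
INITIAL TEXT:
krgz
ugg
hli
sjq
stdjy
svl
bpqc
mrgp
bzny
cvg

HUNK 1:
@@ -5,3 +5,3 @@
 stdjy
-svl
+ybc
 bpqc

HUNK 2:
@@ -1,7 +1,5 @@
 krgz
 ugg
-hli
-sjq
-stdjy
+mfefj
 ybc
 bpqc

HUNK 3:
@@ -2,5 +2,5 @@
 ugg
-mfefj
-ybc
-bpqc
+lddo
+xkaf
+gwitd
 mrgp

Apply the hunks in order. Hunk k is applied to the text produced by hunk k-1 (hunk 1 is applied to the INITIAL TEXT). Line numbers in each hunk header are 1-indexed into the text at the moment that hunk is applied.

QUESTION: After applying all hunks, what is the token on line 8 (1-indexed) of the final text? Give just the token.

Hunk 1: at line 5 remove [svl] add [ybc] -> 10 lines: krgz ugg hli sjq stdjy ybc bpqc mrgp bzny cvg
Hunk 2: at line 1 remove [hli,sjq,stdjy] add [mfefj] -> 8 lines: krgz ugg mfefj ybc bpqc mrgp bzny cvg
Hunk 3: at line 2 remove [mfefj,ybc,bpqc] add [lddo,xkaf,gwitd] -> 8 lines: krgz ugg lddo xkaf gwitd mrgp bzny cvg
Final line 8: cvg

Answer: cvg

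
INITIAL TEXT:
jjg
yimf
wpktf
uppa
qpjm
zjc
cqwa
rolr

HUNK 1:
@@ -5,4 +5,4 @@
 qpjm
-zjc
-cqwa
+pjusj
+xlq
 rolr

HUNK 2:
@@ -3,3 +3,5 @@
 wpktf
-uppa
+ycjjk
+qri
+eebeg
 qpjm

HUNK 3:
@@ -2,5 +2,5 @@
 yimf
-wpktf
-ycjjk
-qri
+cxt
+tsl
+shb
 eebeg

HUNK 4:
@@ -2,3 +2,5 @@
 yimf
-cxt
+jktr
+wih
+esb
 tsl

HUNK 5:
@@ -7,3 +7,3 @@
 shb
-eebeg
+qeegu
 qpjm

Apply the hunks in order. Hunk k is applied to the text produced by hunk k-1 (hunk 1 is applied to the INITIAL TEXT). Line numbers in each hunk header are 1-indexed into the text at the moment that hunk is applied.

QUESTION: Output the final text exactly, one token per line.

Hunk 1: at line 5 remove [zjc,cqwa] add [pjusj,xlq] -> 8 lines: jjg yimf wpktf uppa qpjm pjusj xlq rolr
Hunk 2: at line 3 remove [uppa] add [ycjjk,qri,eebeg] -> 10 lines: jjg yimf wpktf ycjjk qri eebeg qpjm pjusj xlq rolr
Hunk 3: at line 2 remove [wpktf,ycjjk,qri] add [cxt,tsl,shb] -> 10 lines: jjg yimf cxt tsl shb eebeg qpjm pjusj xlq rolr
Hunk 4: at line 2 remove [cxt] add [jktr,wih,esb] -> 12 lines: jjg yimf jktr wih esb tsl shb eebeg qpjm pjusj xlq rolr
Hunk 5: at line 7 remove [eebeg] add [qeegu] -> 12 lines: jjg yimf jktr wih esb tsl shb qeegu qpjm pjusj xlq rolr

Answer: jjg
yimf
jktr
wih
esb
tsl
shb
qeegu
qpjm
pjusj
xlq
rolr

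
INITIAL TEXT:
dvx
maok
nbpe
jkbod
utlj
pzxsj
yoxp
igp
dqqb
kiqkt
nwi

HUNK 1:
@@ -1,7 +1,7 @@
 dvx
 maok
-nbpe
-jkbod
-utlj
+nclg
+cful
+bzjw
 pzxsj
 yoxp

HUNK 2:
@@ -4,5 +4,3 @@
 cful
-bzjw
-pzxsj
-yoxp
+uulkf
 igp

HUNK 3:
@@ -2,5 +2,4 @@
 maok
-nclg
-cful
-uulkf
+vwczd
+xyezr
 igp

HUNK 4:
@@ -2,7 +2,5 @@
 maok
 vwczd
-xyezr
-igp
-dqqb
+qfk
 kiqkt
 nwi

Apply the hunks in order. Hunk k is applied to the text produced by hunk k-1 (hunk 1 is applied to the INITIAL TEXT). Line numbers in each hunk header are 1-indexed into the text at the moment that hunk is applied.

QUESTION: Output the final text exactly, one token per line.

Answer: dvx
maok
vwczd
qfk
kiqkt
nwi

Derivation:
Hunk 1: at line 1 remove [nbpe,jkbod,utlj] add [nclg,cful,bzjw] -> 11 lines: dvx maok nclg cful bzjw pzxsj yoxp igp dqqb kiqkt nwi
Hunk 2: at line 4 remove [bzjw,pzxsj,yoxp] add [uulkf] -> 9 lines: dvx maok nclg cful uulkf igp dqqb kiqkt nwi
Hunk 3: at line 2 remove [nclg,cful,uulkf] add [vwczd,xyezr] -> 8 lines: dvx maok vwczd xyezr igp dqqb kiqkt nwi
Hunk 4: at line 2 remove [xyezr,igp,dqqb] add [qfk] -> 6 lines: dvx maok vwczd qfk kiqkt nwi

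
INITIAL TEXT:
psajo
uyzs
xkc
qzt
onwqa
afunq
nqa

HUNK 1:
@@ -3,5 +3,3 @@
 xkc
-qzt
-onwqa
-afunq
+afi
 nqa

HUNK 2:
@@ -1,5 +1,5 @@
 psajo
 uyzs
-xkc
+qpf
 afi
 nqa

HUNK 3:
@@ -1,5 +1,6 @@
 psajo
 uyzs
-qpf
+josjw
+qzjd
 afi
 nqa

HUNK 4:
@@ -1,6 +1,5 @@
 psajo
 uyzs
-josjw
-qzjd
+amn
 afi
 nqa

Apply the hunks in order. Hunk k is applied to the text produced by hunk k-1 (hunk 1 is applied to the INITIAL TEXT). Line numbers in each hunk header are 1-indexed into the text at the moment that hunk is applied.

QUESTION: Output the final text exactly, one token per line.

Hunk 1: at line 3 remove [qzt,onwqa,afunq] add [afi] -> 5 lines: psajo uyzs xkc afi nqa
Hunk 2: at line 1 remove [xkc] add [qpf] -> 5 lines: psajo uyzs qpf afi nqa
Hunk 3: at line 1 remove [qpf] add [josjw,qzjd] -> 6 lines: psajo uyzs josjw qzjd afi nqa
Hunk 4: at line 1 remove [josjw,qzjd] add [amn] -> 5 lines: psajo uyzs amn afi nqa

Answer: psajo
uyzs
amn
afi
nqa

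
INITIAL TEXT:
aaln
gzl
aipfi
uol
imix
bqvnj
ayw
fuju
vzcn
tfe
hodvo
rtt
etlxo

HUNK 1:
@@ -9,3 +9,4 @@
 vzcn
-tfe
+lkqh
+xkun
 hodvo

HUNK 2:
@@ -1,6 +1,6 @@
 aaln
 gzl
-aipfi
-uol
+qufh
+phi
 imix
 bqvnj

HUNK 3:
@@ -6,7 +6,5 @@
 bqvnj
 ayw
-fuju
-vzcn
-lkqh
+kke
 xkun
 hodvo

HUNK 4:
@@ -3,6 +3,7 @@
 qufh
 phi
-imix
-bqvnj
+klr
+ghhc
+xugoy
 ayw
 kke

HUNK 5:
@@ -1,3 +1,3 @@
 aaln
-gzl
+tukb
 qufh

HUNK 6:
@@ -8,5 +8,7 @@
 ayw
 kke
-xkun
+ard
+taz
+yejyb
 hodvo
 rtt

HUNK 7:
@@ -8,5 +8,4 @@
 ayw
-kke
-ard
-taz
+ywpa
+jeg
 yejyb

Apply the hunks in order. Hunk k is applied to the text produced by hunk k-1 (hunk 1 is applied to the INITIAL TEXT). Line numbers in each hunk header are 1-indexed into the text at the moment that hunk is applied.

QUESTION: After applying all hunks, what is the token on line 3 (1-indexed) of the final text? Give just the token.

Answer: qufh

Derivation:
Hunk 1: at line 9 remove [tfe] add [lkqh,xkun] -> 14 lines: aaln gzl aipfi uol imix bqvnj ayw fuju vzcn lkqh xkun hodvo rtt etlxo
Hunk 2: at line 1 remove [aipfi,uol] add [qufh,phi] -> 14 lines: aaln gzl qufh phi imix bqvnj ayw fuju vzcn lkqh xkun hodvo rtt etlxo
Hunk 3: at line 6 remove [fuju,vzcn,lkqh] add [kke] -> 12 lines: aaln gzl qufh phi imix bqvnj ayw kke xkun hodvo rtt etlxo
Hunk 4: at line 3 remove [imix,bqvnj] add [klr,ghhc,xugoy] -> 13 lines: aaln gzl qufh phi klr ghhc xugoy ayw kke xkun hodvo rtt etlxo
Hunk 5: at line 1 remove [gzl] add [tukb] -> 13 lines: aaln tukb qufh phi klr ghhc xugoy ayw kke xkun hodvo rtt etlxo
Hunk 6: at line 8 remove [xkun] add [ard,taz,yejyb] -> 15 lines: aaln tukb qufh phi klr ghhc xugoy ayw kke ard taz yejyb hodvo rtt etlxo
Hunk 7: at line 8 remove [kke,ard,taz] add [ywpa,jeg] -> 14 lines: aaln tukb qufh phi klr ghhc xugoy ayw ywpa jeg yejyb hodvo rtt etlxo
Final line 3: qufh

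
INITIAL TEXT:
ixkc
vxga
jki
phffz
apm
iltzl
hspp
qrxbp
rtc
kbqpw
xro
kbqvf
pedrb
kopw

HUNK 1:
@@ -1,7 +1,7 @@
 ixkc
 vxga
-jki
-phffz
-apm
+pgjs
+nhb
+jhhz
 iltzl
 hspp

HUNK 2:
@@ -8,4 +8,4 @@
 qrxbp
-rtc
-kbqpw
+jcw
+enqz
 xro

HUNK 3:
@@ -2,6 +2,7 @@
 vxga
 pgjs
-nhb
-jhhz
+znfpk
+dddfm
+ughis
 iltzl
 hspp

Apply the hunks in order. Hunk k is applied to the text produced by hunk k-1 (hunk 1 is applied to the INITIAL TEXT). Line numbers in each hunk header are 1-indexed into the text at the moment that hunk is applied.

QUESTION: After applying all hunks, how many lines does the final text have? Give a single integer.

Answer: 15

Derivation:
Hunk 1: at line 1 remove [jki,phffz,apm] add [pgjs,nhb,jhhz] -> 14 lines: ixkc vxga pgjs nhb jhhz iltzl hspp qrxbp rtc kbqpw xro kbqvf pedrb kopw
Hunk 2: at line 8 remove [rtc,kbqpw] add [jcw,enqz] -> 14 lines: ixkc vxga pgjs nhb jhhz iltzl hspp qrxbp jcw enqz xro kbqvf pedrb kopw
Hunk 3: at line 2 remove [nhb,jhhz] add [znfpk,dddfm,ughis] -> 15 lines: ixkc vxga pgjs znfpk dddfm ughis iltzl hspp qrxbp jcw enqz xro kbqvf pedrb kopw
Final line count: 15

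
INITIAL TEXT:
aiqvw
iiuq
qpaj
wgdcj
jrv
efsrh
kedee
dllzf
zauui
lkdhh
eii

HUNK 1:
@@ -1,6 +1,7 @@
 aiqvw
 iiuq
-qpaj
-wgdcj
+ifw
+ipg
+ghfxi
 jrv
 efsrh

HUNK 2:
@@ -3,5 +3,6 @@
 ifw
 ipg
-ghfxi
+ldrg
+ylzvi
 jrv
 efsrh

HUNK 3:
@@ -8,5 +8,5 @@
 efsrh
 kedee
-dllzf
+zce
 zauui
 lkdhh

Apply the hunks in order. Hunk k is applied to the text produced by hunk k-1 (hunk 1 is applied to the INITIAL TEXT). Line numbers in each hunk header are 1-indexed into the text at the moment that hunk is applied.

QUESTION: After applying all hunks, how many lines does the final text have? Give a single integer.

Answer: 13

Derivation:
Hunk 1: at line 1 remove [qpaj,wgdcj] add [ifw,ipg,ghfxi] -> 12 lines: aiqvw iiuq ifw ipg ghfxi jrv efsrh kedee dllzf zauui lkdhh eii
Hunk 2: at line 3 remove [ghfxi] add [ldrg,ylzvi] -> 13 lines: aiqvw iiuq ifw ipg ldrg ylzvi jrv efsrh kedee dllzf zauui lkdhh eii
Hunk 3: at line 8 remove [dllzf] add [zce] -> 13 lines: aiqvw iiuq ifw ipg ldrg ylzvi jrv efsrh kedee zce zauui lkdhh eii
Final line count: 13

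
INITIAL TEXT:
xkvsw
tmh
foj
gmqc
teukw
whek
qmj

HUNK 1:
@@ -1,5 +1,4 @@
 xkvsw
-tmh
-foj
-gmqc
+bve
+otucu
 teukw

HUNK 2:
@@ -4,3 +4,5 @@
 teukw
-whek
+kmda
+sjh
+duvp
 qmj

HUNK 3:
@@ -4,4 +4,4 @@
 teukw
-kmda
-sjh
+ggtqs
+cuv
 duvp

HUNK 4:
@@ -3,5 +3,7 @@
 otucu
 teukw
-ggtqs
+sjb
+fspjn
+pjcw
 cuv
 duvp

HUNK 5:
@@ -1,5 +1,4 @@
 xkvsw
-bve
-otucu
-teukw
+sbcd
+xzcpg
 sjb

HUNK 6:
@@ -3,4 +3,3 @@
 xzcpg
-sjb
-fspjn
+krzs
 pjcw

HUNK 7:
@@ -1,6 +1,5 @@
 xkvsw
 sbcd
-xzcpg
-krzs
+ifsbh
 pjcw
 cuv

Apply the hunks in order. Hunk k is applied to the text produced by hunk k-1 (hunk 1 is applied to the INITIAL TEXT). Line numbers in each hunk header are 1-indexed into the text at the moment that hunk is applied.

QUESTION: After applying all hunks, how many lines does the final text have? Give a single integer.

Hunk 1: at line 1 remove [tmh,foj,gmqc] add [bve,otucu] -> 6 lines: xkvsw bve otucu teukw whek qmj
Hunk 2: at line 4 remove [whek] add [kmda,sjh,duvp] -> 8 lines: xkvsw bve otucu teukw kmda sjh duvp qmj
Hunk 3: at line 4 remove [kmda,sjh] add [ggtqs,cuv] -> 8 lines: xkvsw bve otucu teukw ggtqs cuv duvp qmj
Hunk 4: at line 3 remove [ggtqs] add [sjb,fspjn,pjcw] -> 10 lines: xkvsw bve otucu teukw sjb fspjn pjcw cuv duvp qmj
Hunk 5: at line 1 remove [bve,otucu,teukw] add [sbcd,xzcpg] -> 9 lines: xkvsw sbcd xzcpg sjb fspjn pjcw cuv duvp qmj
Hunk 6: at line 3 remove [sjb,fspjn] add [krzs] -> 8 lines: xkvsw sbcd xzcpg krzs pjcw cuv duvp qmj
Hunk 7: at line 1 remove [xzcpg,krzs] add [ifsbh] -> 7 lines: xkvsw sbcd ifsbh pjcw cuv duvp qmj
Final line count: 7

Answer: 7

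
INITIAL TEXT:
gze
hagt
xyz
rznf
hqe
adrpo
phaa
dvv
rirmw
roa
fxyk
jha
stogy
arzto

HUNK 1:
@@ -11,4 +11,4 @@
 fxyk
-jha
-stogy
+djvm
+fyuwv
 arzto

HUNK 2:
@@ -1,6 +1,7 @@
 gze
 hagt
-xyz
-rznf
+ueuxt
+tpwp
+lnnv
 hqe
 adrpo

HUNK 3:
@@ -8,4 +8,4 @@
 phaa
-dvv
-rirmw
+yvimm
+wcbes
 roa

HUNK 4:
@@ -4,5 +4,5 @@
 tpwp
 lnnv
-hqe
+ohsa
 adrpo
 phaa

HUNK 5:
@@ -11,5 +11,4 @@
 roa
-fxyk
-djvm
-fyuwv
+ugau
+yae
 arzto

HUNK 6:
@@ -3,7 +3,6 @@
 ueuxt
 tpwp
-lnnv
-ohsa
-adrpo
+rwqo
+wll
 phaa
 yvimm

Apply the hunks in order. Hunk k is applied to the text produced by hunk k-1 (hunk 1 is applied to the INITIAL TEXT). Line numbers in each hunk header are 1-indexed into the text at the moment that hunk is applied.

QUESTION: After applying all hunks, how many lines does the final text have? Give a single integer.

Hunk 1: at line 11 remove [jha,stogy] add [djvm,fyuwv] -> 14 lines: gze hagt xyz rznf hqe adrpo phaa dvv rirmw roa fxyk djvm fyuwv arzto
Hunk 2: at line 1 remove [xyz,rznf] add [ueuxt,tpwp,lnnv] -> 15 lines: gze hagt ueuxt tpwp lnnv hqe adrpo phaa dvv rirmw roa fxyk djvm fyuwv arzto
Hunk 3: at line 8 remove [dvv,rirmw] add [yvimm,wcbes] -> 15 lines: gze hagt ueuxt tpwp lnnv hqe adrpo phaa yvimm wcbes roa fxyk djvm fyuwv arzto
Hunk 4: at line 4 remove [hqe] add [ohsa] -> 15 lines: gze hagt ueuxt tpwp lnnv ohsa adrpo phaa yvimm wcbes roa fxyk djvm fyuwv arzto
Hunk 5: at line 11 remove [fxyk,djvm,fyuwv] add [ugau,yae] -> 14 lines: gze hagt ueuxt tpwp lnnv ohsa adrpo phaa yvimm wcbes roa ugau yae arzto
Hunk 6: at line 3 remove [lnnv,ohsa,adrpo] add [rwqo,wll] -> 13 lines: gze hagt ueuxt tpwp rwqo wll phaa yvimm wcbes roa ugau yae arzto
Final line count: 13

Answer: 13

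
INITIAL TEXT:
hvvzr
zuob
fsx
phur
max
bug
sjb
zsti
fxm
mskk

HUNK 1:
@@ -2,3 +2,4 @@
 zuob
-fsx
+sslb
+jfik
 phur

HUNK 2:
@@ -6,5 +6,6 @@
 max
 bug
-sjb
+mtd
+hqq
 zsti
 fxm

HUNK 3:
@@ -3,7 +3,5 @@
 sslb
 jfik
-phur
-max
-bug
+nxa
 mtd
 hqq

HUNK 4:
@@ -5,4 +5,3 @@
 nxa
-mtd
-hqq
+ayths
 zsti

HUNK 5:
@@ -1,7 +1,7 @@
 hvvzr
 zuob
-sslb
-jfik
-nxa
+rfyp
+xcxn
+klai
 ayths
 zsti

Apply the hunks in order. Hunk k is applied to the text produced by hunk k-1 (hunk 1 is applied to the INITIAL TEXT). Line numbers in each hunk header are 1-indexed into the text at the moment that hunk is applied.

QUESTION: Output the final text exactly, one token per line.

Answer: hvvzr
zuob
rfyp
xcxn
klai
ayths
zsti
fxm
mskk

Derivation:
Hunk 1: at line 2 remove [fsx] add [sslb,jfik] -> 11 lines: hvvzr zuob sslb jfik phur max bug sjb zsti fxm mskk
Hunk 2: at line 6 remove [sjb] add [mtd,hqq] -> 12 lines: hvvzr zuob sslb jfik phur max bug mtd hqq zsti fxm mskk
Hunk 3: at line 3 remove [phur,max,bug] add [nxa] -> 10 lines: hvvzr zuob sslb jfik nxa mtd hqq zsti fxm mskk
Hunk 4: at line 5 remove [mtd,hqq] add [ayths] -> 9 lines: hvvzr zuob sslb jfik nxa ayths zsti fxm mskk
Hunk 5: at line 1 remove [sslb,jfik,nxa] add [rfyp,xcxn,klai] -> 9 lines: hvvzr zuob rfyp xcxn klai ayths zsti fxm mskk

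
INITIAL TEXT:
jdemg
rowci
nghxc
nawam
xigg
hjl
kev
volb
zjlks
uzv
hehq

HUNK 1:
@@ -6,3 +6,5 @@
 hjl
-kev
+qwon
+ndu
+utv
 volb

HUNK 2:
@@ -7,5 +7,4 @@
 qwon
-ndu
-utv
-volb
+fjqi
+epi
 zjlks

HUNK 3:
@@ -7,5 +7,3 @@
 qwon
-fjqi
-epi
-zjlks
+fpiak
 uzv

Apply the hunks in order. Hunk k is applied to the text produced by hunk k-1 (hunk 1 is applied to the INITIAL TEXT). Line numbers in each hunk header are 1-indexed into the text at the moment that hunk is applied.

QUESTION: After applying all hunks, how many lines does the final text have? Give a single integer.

Answer: 10

Derivation:
Hunk 1: at line 6 remove [kev] add [qwon,ndu,utv] -> 13 lines: jdemg rowci nghxc nawam xigg hjl qwon ndu utv volb zjlks uzv hehq
Hunk 2: at line 7 remove [ndu,utv,volb] add [fjqi,epi] -> 12 lines: jdemg rowci nghxc nawam xigg hjl qwon fjqi epi zjlks uzv hehq
Hunk 3: at line 7 remove [fjqi,epi,zjlks] add [fpiak] -> 10 lines: jdemg rowci nghxc nawam xigg hjl qwon fpiak uzv hehq
Final line count: 10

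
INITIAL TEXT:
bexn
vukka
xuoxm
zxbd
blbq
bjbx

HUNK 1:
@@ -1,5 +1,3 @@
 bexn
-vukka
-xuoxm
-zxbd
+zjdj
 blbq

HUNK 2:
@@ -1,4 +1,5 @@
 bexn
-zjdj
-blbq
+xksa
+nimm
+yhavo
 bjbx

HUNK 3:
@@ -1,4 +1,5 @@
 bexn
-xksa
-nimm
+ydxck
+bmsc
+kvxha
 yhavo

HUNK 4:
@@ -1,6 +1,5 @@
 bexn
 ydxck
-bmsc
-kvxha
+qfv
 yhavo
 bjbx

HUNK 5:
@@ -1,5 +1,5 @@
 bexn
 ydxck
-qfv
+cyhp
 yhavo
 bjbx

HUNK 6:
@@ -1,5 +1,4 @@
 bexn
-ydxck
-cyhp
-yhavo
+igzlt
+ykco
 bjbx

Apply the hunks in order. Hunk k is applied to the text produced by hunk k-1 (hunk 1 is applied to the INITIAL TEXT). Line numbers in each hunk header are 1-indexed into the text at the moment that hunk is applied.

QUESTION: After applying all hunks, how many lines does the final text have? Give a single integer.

Answer: 4

Derivation:
Hunk 1: at line 1 remove [vukka,xuoxm,zxbd] add [zjdj] -> 4 lines: bexn zjdj blbq bjbx
Hunk 2: at line 1 remove [zjdj,blbq] add [xksa,nimm,yhavo] -> 5 lines: bexn xksa nimm yhavo bjbx
Hunk 3: at line 1 remove [xksa,nimm] add [ydxck,bmsc,kvxha] -> 6 lines: bexn ydxck bmsc kvxha yhavo bjbx
Hunk 4: at line 1 remove [bmsc,kvxha] add [qfv] -> 5 lines: bexn ydxck qfv yhavo bjbx
Hunk 5: at line 1 remove [qfv] add [cyhp] -> 5 lines: bexn ydxck cyhp yhavo bjbx
Hunk 6: at line 1 remove [ydxck,cyhp,yhavo] add [igzlt,ykco] -> 4 lines: bexn igzlt ykco bjbx
Final line count: 4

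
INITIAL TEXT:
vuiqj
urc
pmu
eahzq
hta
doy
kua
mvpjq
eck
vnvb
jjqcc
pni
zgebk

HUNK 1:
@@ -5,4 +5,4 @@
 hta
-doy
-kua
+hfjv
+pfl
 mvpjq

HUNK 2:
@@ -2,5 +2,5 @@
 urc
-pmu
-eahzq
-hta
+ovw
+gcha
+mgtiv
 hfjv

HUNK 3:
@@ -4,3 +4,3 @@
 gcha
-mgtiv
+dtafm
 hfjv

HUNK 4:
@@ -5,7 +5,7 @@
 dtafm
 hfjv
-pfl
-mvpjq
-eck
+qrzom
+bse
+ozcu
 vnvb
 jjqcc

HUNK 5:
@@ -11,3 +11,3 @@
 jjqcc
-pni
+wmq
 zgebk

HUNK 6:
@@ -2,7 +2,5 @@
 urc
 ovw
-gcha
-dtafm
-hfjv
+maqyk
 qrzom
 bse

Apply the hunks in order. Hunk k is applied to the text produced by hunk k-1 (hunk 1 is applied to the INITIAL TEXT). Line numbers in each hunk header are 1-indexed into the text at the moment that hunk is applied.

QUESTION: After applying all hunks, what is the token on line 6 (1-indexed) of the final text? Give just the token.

Hunk 1: at line 5 remove [doy,kua] add [hfjv,pfl] -> 13 lines: vuiqj urc pmu eahzq hta hfjv pfl mvpjq eck vnvb jjqcc pni zgebk
Hunk 2: at line 2 remove [pmu,eahzq,hta] add [ovw,gcha,mgtiv] -> 13 lines: vuiqj urc ovw gcha mgtiv hfjv pfl mvpjq eck vnvb jjqcc pni zgebk
Hunk 3: at line 4 remove [mgtiv] add [dtafm] -> 13 lines: vuiqj urc ovw gcha dtafm hfjv pfl mvpjq eck vnvb jjqcc pni zgebk
Hunk 4: at line 5 remove [pfl,mvpjq,eck] add [qrzom,bse,ozcu] -> 13 lines: vuiqj urc ovw gcha dtafm hfjv qrzom bse ozcu vnvb jjqcc pni zgebk
Hunk 5: at line 11 remove [pni] add [wmq] -> 13 lines: vuiqj urc ovw gcha dtafm hfjv qrzom bse ozcu vnvb jjqcc wmq zgebk
Hunk 6: at line 2 remove [gcha,dtafm,hfjv] add [maqyk] -> 11 lines: vuiqj urc ovw maqyk qrzom bse ozcu vnvb jjqcc wmq zgebk
Final line 6: bse

Answer: bse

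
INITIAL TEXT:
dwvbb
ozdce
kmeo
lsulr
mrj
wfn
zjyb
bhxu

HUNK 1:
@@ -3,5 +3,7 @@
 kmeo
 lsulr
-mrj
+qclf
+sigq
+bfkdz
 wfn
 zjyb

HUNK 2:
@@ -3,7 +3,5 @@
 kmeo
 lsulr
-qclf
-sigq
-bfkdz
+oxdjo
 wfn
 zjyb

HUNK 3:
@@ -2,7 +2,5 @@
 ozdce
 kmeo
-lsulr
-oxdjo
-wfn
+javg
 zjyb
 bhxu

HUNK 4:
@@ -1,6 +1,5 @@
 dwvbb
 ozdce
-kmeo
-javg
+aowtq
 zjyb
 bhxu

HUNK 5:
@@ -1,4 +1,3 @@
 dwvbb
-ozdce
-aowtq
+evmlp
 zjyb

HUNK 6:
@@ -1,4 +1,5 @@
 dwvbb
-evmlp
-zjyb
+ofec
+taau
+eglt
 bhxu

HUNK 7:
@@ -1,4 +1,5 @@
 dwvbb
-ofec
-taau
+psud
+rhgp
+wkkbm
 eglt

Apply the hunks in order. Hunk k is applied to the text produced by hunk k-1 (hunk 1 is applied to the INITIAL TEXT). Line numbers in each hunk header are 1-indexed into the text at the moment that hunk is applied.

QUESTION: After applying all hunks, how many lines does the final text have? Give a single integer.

Hunk 1: at line 3 remove [mrj] add [qclf,sigq,bfkdz] -> 10 lines: dwvbb ozdce kmeo lsulr qclf sigq bfkdz wfn zjyb bhxu
Hunk 2: at line 3 remove [qclf,sigq,bfkdz] add [oxdjo] -> 8 lines: dwvbb ozdce kmeo lsulr oxdjo wfn zjyb bhxu
Hunk 3: at line 2 remove [lsulr,oxdjo,wfn] add [javg] -> 6 lines: dwvbb ozdce kmeo javg zjyb bhxu
Hunk 4: at line 1 remove [kmeo,javg] add [aowtq] -> 5 lines: dwvbb ozdce aowtq zjyb bhxu
Hunk 5: at line 1 remove [ozdce,aowtq] add [evmlp] -> 4 lines: dwvbb evmlp zjyb bhxu
Hunk 6: at line 1 remove [evmlp,zjyb] add [ofec,taau,eglt] -> 5 lines: dwvbb ofec taau eglt bhxu
Hunk 7: at line 1 remove [ofec,taau] add [psud,rhgp,wkkbm] -> 6 lines: dwvbb psud rhgp wkkbm eglt bhxu
Final line count: 6

Answer: 6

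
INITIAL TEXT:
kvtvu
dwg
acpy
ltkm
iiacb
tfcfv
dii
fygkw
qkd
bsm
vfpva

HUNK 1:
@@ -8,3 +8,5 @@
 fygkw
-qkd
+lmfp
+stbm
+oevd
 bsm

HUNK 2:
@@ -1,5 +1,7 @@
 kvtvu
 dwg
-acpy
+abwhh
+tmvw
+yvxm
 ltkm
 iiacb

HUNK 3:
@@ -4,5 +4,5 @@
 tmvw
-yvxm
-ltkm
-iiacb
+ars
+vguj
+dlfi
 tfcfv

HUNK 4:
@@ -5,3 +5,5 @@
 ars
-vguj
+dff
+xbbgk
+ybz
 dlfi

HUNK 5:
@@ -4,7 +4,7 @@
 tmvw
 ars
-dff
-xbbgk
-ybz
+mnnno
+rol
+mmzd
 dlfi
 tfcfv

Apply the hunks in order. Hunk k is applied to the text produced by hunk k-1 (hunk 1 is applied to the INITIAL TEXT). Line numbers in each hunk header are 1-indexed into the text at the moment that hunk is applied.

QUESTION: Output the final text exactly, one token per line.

Answer: kvtvu
dwg
abwhh
tmvw
ars
mnnno
rol
mmzd
dlfi
tfcfv
dii
fygkw
lmfp
stbm
oevd
bsm
vfpva

Derivation:
Hunk 1: at line 8 remove [qkd] add [lmfp,stbm,oevd] -> 13 lines: kvtvu dwg acpy ltkm iiacb tfcfv dii fygkw lmfp stbm oevd bsm vfpva
Hunk 2: at line 1 remove [acpy] add [abwhh,tmvw,yvxm] -> 15 lines: kvtvu dwg abwhh tmvw yvxm ltkm iiacb tfcfv dii fygkw lmfp stbm oevd bsm vfpva
Hunk 3: at line 4 remove [yvxm,ltkm,iiacb] add [ars,vguj,dlfi] -> 15 lines: kvtvu dwg abwhh tmvw ars vguj dlfi tfcfv dii fygkw lmfp stbm oevd bsm vfpva
Hunk 4: at line 5 remove [vguj] add [dff,xbbgk,ybz] -> 17 lines: kvtvu dwg abwhh tmvw ars dff xbbgk ybz dlfi tfcfv dii fygkw lmfp stbm oevd bsm vfpva
Hunk 5: at line 4 remove [dff,xbbgk,ybz] add [mnnno,rol,mmzd] -> 17 lines: kvtvu dwg abwhh tmvw ars mnnno rol mmzd dlfi tfcfv dii fygkw lmfp stbm oevd bsm vfpva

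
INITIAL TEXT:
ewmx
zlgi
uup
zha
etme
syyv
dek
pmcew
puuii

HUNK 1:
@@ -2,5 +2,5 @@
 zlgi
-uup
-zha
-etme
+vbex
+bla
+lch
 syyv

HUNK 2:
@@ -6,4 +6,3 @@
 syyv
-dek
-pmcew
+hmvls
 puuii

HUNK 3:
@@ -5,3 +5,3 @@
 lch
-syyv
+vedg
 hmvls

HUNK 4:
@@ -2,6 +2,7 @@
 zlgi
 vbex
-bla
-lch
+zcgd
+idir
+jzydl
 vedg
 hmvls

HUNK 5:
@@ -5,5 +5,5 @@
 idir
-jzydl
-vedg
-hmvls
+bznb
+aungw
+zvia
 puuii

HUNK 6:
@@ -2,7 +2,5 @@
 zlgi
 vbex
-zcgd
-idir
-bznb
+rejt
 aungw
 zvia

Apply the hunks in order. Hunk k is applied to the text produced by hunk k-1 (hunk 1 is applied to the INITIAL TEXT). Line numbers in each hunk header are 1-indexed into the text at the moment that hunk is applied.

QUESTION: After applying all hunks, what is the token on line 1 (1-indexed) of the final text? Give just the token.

Hunk 1: at line 2 remove [uup,zha,etme] add [vbex,bla,lch] -> 9 lines: ewmx zlgi vbex bla lch syyv dek pmcew puuii
Hunk 2: at line 6 remove [dek,pmcew] add [hmvls] -> 8 lines: ewmx zlgi vbex bla lch syyv hmvls puuii
Hunk 3: at line 5 remove [syyv] add [vedg] -> 8 lines: ewmx zlgi vbex bla lch vedg hmvls puuii
Hunk 4: at line 2 remove [bla,lch] add [zcgd,idir,jzydl] -> 9 lines: ewmx zlgi vbex zcgd idir jzydl vedg hmvls puuii
Hunk 5: at line 5 remove [jzydl,vedg,hmvls] add [bznb,aungw,zvia] -> 9 lines: ewmx zlgi vbex zcgd idir bznb aungw zvia puuii
Hunk 6: at line 2 remove [zcgd,idir,bznb] add [rejt] -> 7 lines: ewmx zlgi vbex rejt aungw zvia puuii
Final line 1: ewmx

Answer: ewmx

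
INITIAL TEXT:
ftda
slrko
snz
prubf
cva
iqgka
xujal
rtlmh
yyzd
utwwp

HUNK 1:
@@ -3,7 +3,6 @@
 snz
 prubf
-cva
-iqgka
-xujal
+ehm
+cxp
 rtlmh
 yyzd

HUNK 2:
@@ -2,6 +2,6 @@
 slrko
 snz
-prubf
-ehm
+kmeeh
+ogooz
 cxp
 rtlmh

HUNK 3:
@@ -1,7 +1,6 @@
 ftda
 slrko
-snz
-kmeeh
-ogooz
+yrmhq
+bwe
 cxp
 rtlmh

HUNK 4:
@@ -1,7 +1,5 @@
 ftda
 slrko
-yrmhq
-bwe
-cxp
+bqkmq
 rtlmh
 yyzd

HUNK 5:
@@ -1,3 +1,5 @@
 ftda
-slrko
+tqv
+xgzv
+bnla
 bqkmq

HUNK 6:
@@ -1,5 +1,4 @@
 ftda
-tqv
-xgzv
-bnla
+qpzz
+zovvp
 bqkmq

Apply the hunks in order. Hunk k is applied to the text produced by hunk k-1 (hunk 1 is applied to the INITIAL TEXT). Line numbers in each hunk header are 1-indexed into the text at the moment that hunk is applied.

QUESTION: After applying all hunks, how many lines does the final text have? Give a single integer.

Answer: 7

Derivation:
Hunk 1: at line 3 remove [cva,iqgka,xujal] add [ehm,cxp] -> 9 lines: ftda slrko snz prubf ehm cxp rtlmh yyzd utwwp
Hunk 2: at line 2 remove [prubf,ehm] add [kmeeh,ogooz] -> 9 lines: ftda slrko snz kmeeh ogooz cxp rtlmh yyzd utwwp
Hunk 3: at line 1 remove [snz,kmeeh,ogooz] add [yrmhq,bwe] -> 8 lines: ftda slrko yrmhq bwe cxp rtlmh yyzd utwwp
Hunk 4: at line 1 remove [yrmhq,bwe,cxp] add [bqkmq] -> 6 lines: ftda slrko bqkmq rtlmh yyzd utwwp
Hunk 5: at line 1 remove [slrko] add [tqv,xgzv,bnla] -> 8 lines: ftda tqv xgzv bnla bqkmq rtlmh yyzd utwwp
Hunk 6: at line 1 remove [tqv,xgzv,bnla] add [qpzz,zovvp] -> 7 lines: ftda qpzz zovvp bqkmq rtlmh yyzd utwwp
Final line count: 7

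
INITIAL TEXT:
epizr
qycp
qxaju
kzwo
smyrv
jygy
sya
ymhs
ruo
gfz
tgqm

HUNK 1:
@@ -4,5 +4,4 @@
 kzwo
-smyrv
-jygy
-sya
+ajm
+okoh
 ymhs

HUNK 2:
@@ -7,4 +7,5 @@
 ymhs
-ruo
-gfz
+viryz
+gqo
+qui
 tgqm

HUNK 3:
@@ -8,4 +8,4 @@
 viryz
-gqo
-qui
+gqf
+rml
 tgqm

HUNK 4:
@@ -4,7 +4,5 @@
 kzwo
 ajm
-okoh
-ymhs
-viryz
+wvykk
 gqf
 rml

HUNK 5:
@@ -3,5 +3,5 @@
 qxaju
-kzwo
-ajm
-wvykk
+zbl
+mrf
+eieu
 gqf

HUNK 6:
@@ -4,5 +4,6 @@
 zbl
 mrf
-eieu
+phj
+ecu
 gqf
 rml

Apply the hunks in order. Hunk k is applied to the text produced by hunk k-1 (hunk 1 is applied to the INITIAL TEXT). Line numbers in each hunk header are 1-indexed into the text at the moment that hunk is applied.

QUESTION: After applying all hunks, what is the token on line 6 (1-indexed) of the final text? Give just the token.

Answer: phj

Derivation:
Hunk 1: at line 4 remove [smyrv,jygy,sya] add [ajm,okoh] -> 10 lines: epizr qycp qxaju kzwo ajm okoh ymhs ruo gfz tgqm
Hunk 2: at line 7 remove [ruo,gfz] add [viryz,gqo,qui] -> 11 lines: epizr qycp qxaju kzwo ajm okoh ymhs viryz gqo qui tgqm
Hunk 3: at line 8 remove [gqo,qui] add [gqf,rml] -> 11 lines: epizr qycp qxaju kzwo ajm okoh ymhs viryz gqf rml tgqm
Hunk 4: at line 4 remove [okoh,ymhs,viryz] add [wvykk] -> 9 lines: epizr qycp qxaju kzwo ajm wvykk gqf rml tgqm
Hunk 5: at line 3 remove [kzwo,ajm,wvykk] add [zbl,mrf,eieu] -> 9 lines: epizr qycp qxaju zbl mrf eieu gqf rml tgqm
Hunk 6: at line 4 remove [eieu] add [phj,ecu] -> 10 lines: epizr qycp qxaju zbl mrf phj ecu gqf rml tgqm
Final line 6: phj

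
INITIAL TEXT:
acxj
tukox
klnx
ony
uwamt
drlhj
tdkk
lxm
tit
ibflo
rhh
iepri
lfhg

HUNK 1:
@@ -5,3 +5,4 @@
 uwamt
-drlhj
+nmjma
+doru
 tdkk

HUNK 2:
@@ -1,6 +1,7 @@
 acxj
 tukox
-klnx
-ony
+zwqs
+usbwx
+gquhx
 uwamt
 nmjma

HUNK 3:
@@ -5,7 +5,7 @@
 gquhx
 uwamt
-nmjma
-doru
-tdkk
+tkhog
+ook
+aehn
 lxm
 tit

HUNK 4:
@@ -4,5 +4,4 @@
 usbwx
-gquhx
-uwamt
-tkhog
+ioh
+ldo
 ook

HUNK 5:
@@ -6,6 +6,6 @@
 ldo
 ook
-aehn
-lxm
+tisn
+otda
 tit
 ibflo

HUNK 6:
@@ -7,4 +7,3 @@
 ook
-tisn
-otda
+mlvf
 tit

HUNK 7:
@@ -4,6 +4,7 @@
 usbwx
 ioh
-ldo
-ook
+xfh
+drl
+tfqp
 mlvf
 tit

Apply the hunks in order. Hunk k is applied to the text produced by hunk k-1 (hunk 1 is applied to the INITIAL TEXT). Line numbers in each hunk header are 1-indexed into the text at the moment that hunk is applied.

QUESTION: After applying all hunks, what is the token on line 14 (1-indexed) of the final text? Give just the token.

Answer: lfhg

Derivation:
Hunk 1: at line 5 remove [drlhj] add [nmjma,doru] -> 14 lines: acxj tukox klnx ony uwamt nmjma doru tdkk lxm tit ibflo rhh iepri lfhg
Hunk 2: at line 1 remove [klnx,ony] add [zwqs,usbwx,gquhx] -> 15 lines: acxj tukox zwqs usbwx gquhx uwamt nmjma doru tdkk lxm tit ibflo rhh iepri lfhg
Hunk 3: at line 5 remove [nmjma,doru,tdkk] add [tkhog,ook,aehn] -> 15 lines: acxj tukox zwqs usbwx gquhx uwamt tkhog ook aehn lxm tit ibflo rhh iepri lfhg
Hunk 4: at line 4 remove [gquhx,uwamt,tkhog] add [ioh,ldo] -> 14 lines: acxj tukox zwqs usbwx ioh ldo ook aehn lxm tit ibflo rhh iepri lfhg
Hunk 5: at line 6 remove [aehn,lxm] add [tisn,otda] -> 14 lines: acxj tukox zwqs usbwx ioh ldo ook tisn otda tit ibflo rhh iepri lfhg
Hunk 6: at line 7 remove [tisn,otda] add [mlvf] -> 13 lines: acxj tukox zwqs usbwx ioh ldo ook mlvf tit ibflo rhh iepri lfhg
Hunk 7: at line 4 remove [ldo,ook] add [xfh,drl,tfqp] -> 14 lines: acxj tukox zwqs usbwx ioh xfh drl tfqp mlvf tit ibflo rhh iepri lfhg
Final line 14: lfhg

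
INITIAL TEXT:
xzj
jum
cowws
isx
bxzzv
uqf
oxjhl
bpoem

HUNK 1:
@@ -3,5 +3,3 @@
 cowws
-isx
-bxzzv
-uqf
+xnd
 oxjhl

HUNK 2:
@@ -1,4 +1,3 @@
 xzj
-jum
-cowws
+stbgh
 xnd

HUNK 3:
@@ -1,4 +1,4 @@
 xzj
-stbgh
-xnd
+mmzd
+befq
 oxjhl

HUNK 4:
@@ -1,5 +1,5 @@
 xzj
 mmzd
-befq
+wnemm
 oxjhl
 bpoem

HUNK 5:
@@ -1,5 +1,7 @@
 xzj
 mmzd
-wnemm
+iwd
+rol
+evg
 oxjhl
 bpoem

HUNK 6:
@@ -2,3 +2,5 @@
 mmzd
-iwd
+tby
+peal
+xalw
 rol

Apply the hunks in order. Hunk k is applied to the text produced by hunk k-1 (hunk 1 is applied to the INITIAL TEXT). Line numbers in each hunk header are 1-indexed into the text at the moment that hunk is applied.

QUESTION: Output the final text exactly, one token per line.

Hunk 1: at line 3 remove [isx,bxzzv,uqf] add [xnd] -> 6 lines: xzj jum cowws xnd oxjhl bpoem
Hunk 2: at line 1 remove [jum,cowws] add [stbgh] -> 5 lines: xzj stbgh xnd oxjhl bpoem
Hunk 3: at line 1 remove [stbgh,xnd] add [mmzd,befq] -> 5 lines: xzj mmzd befq oxjhl bpoem
Hunk 4: at line 1 remove [befq] add [wnemm] -> 5 lines: xzj mmzd wnemm oxjhl bpoem
Hunk 5: at line 1 remove [wnemm] add [iwd,rol,evg] -> 7 lines: xzj mmzd iwd rol evg oxjhl bpoem
Hunk 6: at line 2 remove [iwd] add [tby,peal,xalw] -> 9 lines: xzj mmzd tby peal xalw rol evg oxjhl bpoem

Answer: xzj
mmzd
tby
peal
xalw
rol
evg
oxjhl
bpoem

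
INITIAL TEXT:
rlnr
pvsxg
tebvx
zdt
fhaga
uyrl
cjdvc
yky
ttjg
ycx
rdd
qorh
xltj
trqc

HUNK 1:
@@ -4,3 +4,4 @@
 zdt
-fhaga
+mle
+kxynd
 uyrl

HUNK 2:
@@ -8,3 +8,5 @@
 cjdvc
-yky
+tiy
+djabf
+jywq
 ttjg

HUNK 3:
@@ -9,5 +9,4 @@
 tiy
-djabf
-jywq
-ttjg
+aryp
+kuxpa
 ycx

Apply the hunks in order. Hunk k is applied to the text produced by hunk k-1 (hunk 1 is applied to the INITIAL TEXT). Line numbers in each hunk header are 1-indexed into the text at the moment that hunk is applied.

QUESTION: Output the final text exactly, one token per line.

Hunk 1: at line 4 remove [fhaga] add [mle,kxynd] -> 15 lines: rlnr pvsxg tebvx zdt mle kxynd uyrl cjdvc yky ttjg ycx rdd qorh xltj trqc
Hunk 2: at line 8 remove [yky] add [tiy,djabf,jywq] -> 17 lines: rlnr pvsxg tebvx zdt mle kxynd uyrl cjdvc tiy djabf jywq ttjg ycx rdd qorh xltj trqc
Hunk 3: at line 9 remove [djabf,jywq,ttjg] add [aryp,kuxpa] -> 16 lines: rlnr pvsxg tebvx zdt mle kxynd uyrl cjdvc tiy aryp kuxpa ycx rdd qorh xltj trqc

Answer: rlnr
pvsxg
tebvx
zdt
mle
kxynd
uyrl
cjdvc
tiy
aryp
kuxpa
ycx
rdd
qorh
xltj
trqc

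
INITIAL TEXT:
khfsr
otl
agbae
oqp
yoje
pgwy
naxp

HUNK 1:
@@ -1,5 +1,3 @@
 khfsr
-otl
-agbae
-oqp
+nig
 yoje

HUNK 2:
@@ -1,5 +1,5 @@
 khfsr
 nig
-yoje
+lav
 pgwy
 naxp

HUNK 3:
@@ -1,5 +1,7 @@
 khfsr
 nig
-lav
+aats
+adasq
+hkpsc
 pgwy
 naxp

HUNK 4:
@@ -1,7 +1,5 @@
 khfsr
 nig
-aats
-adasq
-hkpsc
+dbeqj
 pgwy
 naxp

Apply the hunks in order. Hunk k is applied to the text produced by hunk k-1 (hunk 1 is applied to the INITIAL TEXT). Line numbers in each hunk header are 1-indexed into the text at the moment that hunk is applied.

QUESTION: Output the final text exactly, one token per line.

Hunk 1: at line 1 remove [otl,agbae,oqp] add [nig] -> 5 lines: khfsr nig yoje pgwy naxp
Hunk 2: at line 1 remove [yoje] add [lav] -> 5 lines: khfsr nig lav pgwy naxp
Hunk 3: at line 1 remove [lav] add [aats,adasq,hkpsc] -> 7 lines: khfsr nig aats adasq hkpsc pgwy naxp
Hunk 4: at line 1 remove [aats,adasq,hkpsc] add [dbeqj] -> 5 lines: khfsr nig dbeqj pgwy naxp

Answer: khfsr
nig
dbeqj
pgwy
naxp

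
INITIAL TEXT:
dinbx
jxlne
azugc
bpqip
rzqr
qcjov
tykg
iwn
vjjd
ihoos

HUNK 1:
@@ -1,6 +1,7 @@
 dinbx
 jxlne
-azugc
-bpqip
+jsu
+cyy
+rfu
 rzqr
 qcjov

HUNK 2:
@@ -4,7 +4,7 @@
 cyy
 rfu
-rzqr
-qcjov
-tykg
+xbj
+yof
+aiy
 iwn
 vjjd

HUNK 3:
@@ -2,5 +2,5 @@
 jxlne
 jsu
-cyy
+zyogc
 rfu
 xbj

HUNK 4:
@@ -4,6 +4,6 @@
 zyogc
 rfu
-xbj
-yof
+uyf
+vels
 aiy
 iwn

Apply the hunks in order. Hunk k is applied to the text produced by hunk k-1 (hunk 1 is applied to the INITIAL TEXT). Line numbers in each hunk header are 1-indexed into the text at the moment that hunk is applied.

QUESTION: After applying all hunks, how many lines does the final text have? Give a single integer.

Hunk 1: at line 1 remove [azugc,bpqip] add [jsu,cyy,rfu] -> 11 lines: dinbx jxlne jsu cyy rfu rzqr qcjov tykg iwn vjjd ihoos
Hunk 2: at line 4 remove [rzqr,qcjov,tykg] add [xbj,yof,aiy] -> 11 lines: dinbx jxlne jsu cyy rfu xbj yof aiy iwn vjjd ihoos
Hunk 3: at line 2 remove [cyy] add [zyogc] -> 11 lines: dinbx jxlne jsu zyogc rfu xbj yof aiy iwn vjjd ihoos
Hunk 4: at line 4 remove [xbj,yof] add [uyf,vels] -> 11 lines: dinbx jxlne jsu zyogc rfu uyf vels aiy iwn vjjd ihoos
Final line count: 11

Answer: 11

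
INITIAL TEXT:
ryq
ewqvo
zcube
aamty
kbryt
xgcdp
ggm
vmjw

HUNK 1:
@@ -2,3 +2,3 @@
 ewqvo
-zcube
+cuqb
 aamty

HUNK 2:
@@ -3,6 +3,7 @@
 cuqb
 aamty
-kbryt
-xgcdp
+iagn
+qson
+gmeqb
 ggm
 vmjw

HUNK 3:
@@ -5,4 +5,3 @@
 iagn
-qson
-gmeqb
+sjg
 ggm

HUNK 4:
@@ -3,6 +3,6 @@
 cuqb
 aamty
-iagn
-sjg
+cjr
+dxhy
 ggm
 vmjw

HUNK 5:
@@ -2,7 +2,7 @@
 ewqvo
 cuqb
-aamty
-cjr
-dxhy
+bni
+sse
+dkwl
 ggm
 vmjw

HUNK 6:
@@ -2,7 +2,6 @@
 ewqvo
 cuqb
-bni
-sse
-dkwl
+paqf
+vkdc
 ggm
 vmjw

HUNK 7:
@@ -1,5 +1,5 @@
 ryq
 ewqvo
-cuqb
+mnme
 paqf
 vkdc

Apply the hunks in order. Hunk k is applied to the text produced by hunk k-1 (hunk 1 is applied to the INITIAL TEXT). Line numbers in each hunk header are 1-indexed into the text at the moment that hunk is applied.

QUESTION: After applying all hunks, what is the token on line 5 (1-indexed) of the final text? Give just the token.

Hunk 1: at line 2 remove [zcube] add [cuqb] -> 8 lines: ryq ewqvo cuqb aamty kbryt xgcdp ggm vmjw
Hunk 2: at line 3 remove [kbryt,xgcdp] add [iagn,qson,gmeqb] -> 9 lines: ryq ewqvo cuqb aamty iagn qson gmeqb ggm vmjw
Hunk 3: at line 5 remove [qson,gmeqb] add [sjg] -> 8 lines: ryq ewqvo cuqb aamty iagn sjg ggm vmjw
Hunk 4: at line 3 remove [iagn,sjg] add [cjr,dxhy] -> 8 lines: ryq ewqvo cuqb aamty cjr dxhy ggm vmjw
Hunk 5: at line 2 remove [aamty,cjr,dxhy] add [bni,sse,dkwl] -> 8 lines: ryq ewqvo cuqb bni sse dkwl ggm vmjw
Hunk 6: at line 2 remove [bni,sse,dkwl] add [paqf,vkdc] -> 7 lines: ryq ewqvo cuqb paqf vkdc ggm vmjw
Hunk 7: at line 1 remove [cuqb] add [mnme] -> 7 lines: ryq ewqvo mnme paqf vkdc ggm vmjw
Final line 5: vkdc

Answer: vkdc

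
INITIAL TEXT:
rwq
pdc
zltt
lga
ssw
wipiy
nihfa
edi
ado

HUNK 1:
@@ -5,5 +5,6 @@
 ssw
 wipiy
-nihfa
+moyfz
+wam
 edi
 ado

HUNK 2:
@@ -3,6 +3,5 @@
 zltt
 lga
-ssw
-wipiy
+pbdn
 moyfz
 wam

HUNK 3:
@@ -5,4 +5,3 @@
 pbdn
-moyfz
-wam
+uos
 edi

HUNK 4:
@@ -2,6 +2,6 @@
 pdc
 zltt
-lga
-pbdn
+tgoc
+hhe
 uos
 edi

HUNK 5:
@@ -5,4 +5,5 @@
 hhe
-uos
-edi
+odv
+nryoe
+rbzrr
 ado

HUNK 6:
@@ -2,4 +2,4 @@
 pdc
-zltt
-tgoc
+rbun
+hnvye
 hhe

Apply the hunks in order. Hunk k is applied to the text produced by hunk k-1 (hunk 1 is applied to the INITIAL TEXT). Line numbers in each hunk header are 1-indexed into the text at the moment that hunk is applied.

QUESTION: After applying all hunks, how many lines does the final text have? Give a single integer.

Answer: 9

Derivation:
Hunk 1: at line 5 remove [nihfa] add [moyfz,wam] -> 10 lines: rwq pdc zltt lga ssw wipiy moyfz wam edi ado
Hunk 2: at line 3 remove [ssw,wipiy] add [pbdn] -> 9 lines: rwq pdc zltt lga pbdn moyfz wam edi ado
Hunk 3: at line 5 remove [moyfz,wam] add [uos] -> 8 lines: rwq pdc zltt lga pbdn uos edi ado
Hunk 4: at line 2 remove [lga,pbdn] add [tgoc,hhe] -> 8 lines: rwq pdc zltt tgoc hhe uos edi ado
Hunk 5: at line 5 remove [uos,edi] add [odv,nryoe,rbzrr] -> 9 lines: rwq pdc zltt tgoc hhe odv nryoe rbzrr ado
Hunk 6: at line 2 remove [zltt,tgoc] add [rbun,hnvye] -> 9 lines: rwq pdc rbun hnvye hhe odv nryoe rbzrr ado
Final line count: 9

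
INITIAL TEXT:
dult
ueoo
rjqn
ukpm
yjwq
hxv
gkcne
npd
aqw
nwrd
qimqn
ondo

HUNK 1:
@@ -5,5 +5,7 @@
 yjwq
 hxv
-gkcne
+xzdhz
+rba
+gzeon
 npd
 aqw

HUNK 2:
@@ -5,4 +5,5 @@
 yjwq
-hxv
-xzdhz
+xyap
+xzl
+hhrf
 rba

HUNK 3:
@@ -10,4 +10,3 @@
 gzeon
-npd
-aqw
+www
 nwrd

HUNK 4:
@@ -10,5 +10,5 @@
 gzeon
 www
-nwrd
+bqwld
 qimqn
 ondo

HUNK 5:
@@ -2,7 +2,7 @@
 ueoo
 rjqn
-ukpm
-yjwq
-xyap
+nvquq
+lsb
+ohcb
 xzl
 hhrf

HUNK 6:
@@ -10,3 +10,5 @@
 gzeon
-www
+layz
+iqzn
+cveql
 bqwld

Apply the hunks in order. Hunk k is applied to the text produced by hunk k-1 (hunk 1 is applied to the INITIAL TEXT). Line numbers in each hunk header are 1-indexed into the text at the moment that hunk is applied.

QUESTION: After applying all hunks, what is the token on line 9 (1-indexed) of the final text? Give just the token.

Answer: rba

Derivation:
Hunk 1: at line 5 remove [gkcne] add [xzdhz,rba,gzeon] -> 14 lines: dult ueoo rjqn ukpm yjwq hxv xzdhz rba gzeon npd aqw nwrd qimqn ondo
Hunk 2: at line 5 remove [hxv,xzdhz] add [xyap,xzl,hhrf] -> 15 lines: dult ueoo rjqn ukpm yjwq xyap xzl hhrf rba gzeon npd aqw nwrd qimqn ondo
Hunk 3: at line 10 remove [npd,aqw] add [www] -> 14 lines: dult ueoo rjqn ukpm yjwq xyap xzl hhrf rba gzeon www nwrd qimqn ondo
Hunk 4: at line 10 remove [nwrd] add [bqwld] -> 14 lines: dult ueoo rjqn ukpm yjwq xyap xzl hhrf rba gzeon www bqwld qimqn ondo
Hunk 5: at line 2 remove [ukpm,yjwq,xyap] add [nvquq,lsb,ohcb] -> 14 lines: dult ueoo rjqn nvquq lsb ohcb xzl hhrf rba gzeon www bqwld qimqn ondo
Hunk 6: at line 10 remove [www] add [layz,iqzn,cveql] -> 16 lines: dult ueoo rjqn nvquq lsb ohcb xzl hhrf rba gzeon layz iqzn cveql bqwld qimqn ondo
Final line 9: rba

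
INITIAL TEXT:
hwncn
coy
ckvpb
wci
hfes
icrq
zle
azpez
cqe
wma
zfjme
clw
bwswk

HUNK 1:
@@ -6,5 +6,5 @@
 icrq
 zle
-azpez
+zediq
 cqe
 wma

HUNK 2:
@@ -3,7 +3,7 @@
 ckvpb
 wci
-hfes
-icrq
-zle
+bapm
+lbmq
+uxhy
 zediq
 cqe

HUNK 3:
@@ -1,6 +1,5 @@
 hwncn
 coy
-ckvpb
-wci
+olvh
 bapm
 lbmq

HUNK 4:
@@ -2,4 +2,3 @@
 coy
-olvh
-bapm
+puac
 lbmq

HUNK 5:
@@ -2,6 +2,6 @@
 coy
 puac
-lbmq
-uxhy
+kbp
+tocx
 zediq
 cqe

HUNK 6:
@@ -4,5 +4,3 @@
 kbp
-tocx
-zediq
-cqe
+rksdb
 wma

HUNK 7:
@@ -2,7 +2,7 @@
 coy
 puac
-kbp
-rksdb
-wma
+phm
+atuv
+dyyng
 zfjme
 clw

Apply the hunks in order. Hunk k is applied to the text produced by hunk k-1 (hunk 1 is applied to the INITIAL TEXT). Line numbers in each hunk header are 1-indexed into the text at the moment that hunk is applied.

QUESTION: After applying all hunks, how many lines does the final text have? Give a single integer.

Answer: 9

Derivation:
Hunk 1: at line 6 remove [azpez] add [zediq] -> 13 lines: hwncn coy ckvpb wci hfes icrq zle zediq cqe wma zfjme clw bwswk
Hunk 2: at line 3 remove [hfes,icrq,zle] add [bapm,lbmq,uxhy] -> 13 lines: hwncn coy ckvpb wci bapm lbmq uxhy zediq cqe wma zfjme clw bwswk
Hunk 3: at line 1 remove [ckvpb,wci] add [olvh] -> 12 lines: hwncn coy olvh bapm lbmq uxhy zediq cqe wma zfjme clw bwswk
Hunk 4: at line 2 remove [olvh,bapm] add [puac] -> 11 lines: hwncn coy puac lbmq uxhy zediq cqe wma zfjme clw bwswk
Hunk 5: at line 2 remove [lbmq,uxhy] add [kbp,tocx] -> 11 lines: hwncn coy puac kbp tocx zediq cqe wma zfjme clw bwswk
Hunk 6: at line 4 remove [tocx,zediq,cqe] add [rksdb] -> 9 lines: hwncn coy puac kbp rksdb wma zfjme clw bwswk
Hunk 7: at line 2 remove [kbp,rksdb,wma] add [phm,atuv,dyyng] -> 9 lines: hwncn coy puac phm atuv dyyng zfjme clw bwswk
Final line count: 9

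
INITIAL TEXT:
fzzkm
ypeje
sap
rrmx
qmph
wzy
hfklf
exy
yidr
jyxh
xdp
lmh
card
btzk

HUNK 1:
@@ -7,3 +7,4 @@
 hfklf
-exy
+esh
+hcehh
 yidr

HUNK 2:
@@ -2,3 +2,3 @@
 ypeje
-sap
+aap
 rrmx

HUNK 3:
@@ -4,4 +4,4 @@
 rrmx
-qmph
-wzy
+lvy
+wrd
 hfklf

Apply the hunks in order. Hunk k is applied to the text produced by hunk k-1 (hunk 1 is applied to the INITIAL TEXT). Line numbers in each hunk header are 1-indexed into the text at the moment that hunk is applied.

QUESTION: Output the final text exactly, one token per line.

Hunk 1: at line 7 remove [exy] add [esh,hcehh] -> 15 lines: fzzkm ypeje sap rrmx qmph wzy hfklf esh hcehh yidr jyxh xdp lmh card btzk
Hunk 2: at line 2 remove [sap] add [aap] -> 15 lines: fzzkm ypeje aap rrmx qmph wzy hfklf esh hcehh yidr jyxh xdp lmh card btzk
Hunk 3: at line 4 remove [qmph,wzy] add [lvy,wrd] -> 15 lines: fzzkm ypeje aap rrmx lvy wrd hfklf esh hcehh yidr jyxh xdp lmh card btzk

Answer: fzzkm
ypeje
aap
rrmx
lvy
wrd
hfklf
esh
hcehh
yidr
jyxh
xdp
lmh
card
btzk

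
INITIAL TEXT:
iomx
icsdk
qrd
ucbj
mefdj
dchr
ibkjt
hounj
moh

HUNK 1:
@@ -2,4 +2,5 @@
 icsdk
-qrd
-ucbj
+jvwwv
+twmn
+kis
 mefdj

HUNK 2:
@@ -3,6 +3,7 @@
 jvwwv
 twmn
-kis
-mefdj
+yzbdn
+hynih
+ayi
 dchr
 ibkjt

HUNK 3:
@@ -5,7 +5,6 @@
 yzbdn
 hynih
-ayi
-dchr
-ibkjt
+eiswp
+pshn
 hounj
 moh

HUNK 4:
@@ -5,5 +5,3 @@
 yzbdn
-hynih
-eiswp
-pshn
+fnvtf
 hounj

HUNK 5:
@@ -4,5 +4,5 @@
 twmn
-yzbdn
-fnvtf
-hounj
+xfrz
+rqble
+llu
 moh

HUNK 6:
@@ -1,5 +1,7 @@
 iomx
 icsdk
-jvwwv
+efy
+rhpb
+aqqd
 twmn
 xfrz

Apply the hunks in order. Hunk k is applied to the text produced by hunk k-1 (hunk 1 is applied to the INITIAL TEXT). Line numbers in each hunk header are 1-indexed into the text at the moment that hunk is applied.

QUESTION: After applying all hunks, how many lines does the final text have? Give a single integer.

Hunk 1: at line 2 remove [qrd,ucbj] add [jvwwv,twmn,kis] -> 10 lines: iomx icsdk jvwwv twmn kis mefdj dchr ibkjt hounj moh
Hunk 2: at line 3 remove [kis,mefdj] add [yzbdn,hynih,ayi] -> 11 lines: iomx icsdk jvwwv twmn yzbdn hynih ayi dchr ibkjt hounj moh
Hunk 3: at line 5 remove [ayi,dchr,ibkjt] add [eiswp,pshn] -> 10 lines: iomx icsdk jvwwv twmn yzbdn hynih eiswp pshn hounj moh
Hunk 4: at line 5 remove [hynih,eiswp,pshn] add [fnvtf] -> 8 lines: iomx icsdk jvwwv twmn yzbdn fnvtf hounj moh
Hunk 5: at line 4 remove [yzbdn,fnvtf,hounj] add [xfrz,rqble,llu] -> 8 lines: iomx icsdk jvwwv twmn xfrz rqble llu moh
Hunk 6: at line 1 remove [jvwwv] add [efy,rhpb,aqqd] -> 10 lines: iomx icsdk efy rhpb aqqd twmn xfrz rqble llu moh
Final line count: 10

Answer: 10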